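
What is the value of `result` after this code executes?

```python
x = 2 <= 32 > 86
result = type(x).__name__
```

x is bool; result = 'bool'

'bool'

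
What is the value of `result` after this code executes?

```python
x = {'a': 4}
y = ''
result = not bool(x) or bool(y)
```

x = {'a': 4}; y = ''; result = False

False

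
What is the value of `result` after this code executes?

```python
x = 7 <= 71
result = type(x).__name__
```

x is bool; result = 'bool'

'bool'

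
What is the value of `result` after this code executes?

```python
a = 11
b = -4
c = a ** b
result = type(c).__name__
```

a is int; b is int; c is float; result = 'float'

'float'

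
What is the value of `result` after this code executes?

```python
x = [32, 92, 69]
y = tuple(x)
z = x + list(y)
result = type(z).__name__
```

x is list; y is tuple; z is list; result = 'list'

'list'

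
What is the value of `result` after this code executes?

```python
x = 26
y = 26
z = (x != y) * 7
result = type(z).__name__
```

x is int; y is int; z is int; result = 'int'

'int'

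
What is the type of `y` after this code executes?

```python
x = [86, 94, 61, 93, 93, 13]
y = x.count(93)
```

list.count() returns int

int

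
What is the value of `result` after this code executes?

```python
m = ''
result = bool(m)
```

m = ''; result = False

False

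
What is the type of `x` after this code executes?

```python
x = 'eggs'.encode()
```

str.encode() returns bytes

bytes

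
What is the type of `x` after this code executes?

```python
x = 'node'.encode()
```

str.encode() returns bytes

bytes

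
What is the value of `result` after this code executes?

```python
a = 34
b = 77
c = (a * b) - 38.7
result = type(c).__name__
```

a is int; b is int; c is float; result = 'float'

'float'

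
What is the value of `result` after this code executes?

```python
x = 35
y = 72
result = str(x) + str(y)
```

x = 35; y = 72; result = '3572'

'3572'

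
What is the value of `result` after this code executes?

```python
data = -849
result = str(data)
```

data = -849; result = '-849'

'-849'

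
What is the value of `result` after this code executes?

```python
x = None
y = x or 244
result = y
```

x = None; y = 244; result = 244

244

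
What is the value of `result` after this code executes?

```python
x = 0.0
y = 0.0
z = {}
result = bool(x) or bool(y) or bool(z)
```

x = 0.0; y = 0.0; z = {}; result = False

False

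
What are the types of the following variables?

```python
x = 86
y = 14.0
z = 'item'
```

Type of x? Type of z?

x is assigned a bare integer (no decimal point), so it is an int; z is assigned a quoted string literal, so it is a str

int, str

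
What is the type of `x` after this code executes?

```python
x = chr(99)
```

chr() returns str (single char)

str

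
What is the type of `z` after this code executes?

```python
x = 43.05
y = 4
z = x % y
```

float % int = float

float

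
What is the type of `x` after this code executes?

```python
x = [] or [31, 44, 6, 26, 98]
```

'or' returns first truthy value (list)

list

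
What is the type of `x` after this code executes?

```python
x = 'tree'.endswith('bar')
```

str.endswith() returns bool

bool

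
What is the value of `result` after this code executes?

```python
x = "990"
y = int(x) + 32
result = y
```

x = '990'; y = 1022; result = 1022

1022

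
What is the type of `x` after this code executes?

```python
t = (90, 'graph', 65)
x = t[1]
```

Index 1 of tuple is a str literal

str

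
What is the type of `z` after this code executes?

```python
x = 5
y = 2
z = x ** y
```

positive int ** positive int = int

int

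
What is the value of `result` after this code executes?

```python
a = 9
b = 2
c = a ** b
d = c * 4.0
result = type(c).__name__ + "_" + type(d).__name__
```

a is int; b is int; c is int; d is float; result = 'int_float'

'int_float'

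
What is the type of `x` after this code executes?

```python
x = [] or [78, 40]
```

'or' returns first truthy value (list)

list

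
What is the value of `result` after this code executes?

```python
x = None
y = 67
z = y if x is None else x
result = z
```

x = None; y = 67; z = 67; result = 67

67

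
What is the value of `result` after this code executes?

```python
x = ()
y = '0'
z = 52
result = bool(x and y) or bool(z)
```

x = (); y = '0'; z = 52; result = True

True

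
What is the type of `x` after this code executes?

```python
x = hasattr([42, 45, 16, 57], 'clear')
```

hasattr() returns bool

bool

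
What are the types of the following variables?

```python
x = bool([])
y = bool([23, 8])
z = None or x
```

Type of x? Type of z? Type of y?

bool() returns bool; None or bool returns the bool; bool() returns bool

bool, bool, bool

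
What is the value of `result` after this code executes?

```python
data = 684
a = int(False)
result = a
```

data = 684; a = 0; result = 0

0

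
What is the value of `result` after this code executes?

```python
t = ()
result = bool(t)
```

t = (); result = False

False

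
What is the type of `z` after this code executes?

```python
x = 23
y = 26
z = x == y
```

Equality comparison returns bool

bool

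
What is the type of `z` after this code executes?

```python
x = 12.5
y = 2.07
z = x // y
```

float // float = float

float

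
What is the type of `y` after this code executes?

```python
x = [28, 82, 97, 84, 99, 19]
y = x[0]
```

Indexing list[int] returns int

int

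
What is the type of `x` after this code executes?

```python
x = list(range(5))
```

list(range()) returns list

list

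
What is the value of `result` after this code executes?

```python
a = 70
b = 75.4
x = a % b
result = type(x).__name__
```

a is int; b is float; x is float; result = 'float'

'float'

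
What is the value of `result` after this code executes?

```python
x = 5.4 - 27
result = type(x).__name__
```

x is float; result = 'float'

'float'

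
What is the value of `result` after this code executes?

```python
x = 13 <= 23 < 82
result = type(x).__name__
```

x is bool; result = 'bool'

'bool'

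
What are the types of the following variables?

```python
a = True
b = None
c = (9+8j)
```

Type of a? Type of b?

a is assigned the constant True, which has type bool; b is assigned None, whose type is NoneType

bool, NoneType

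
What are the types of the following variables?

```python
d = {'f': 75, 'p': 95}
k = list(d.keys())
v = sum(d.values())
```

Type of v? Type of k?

sum of ints is int; list() converts to list

int, list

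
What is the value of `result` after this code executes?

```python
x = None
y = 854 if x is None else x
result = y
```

x = None; y = 854; result = 854

854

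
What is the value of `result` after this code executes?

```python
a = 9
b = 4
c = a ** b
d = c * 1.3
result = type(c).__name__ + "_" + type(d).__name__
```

a is int; b is int; c is int; d is float; result = 'int_float'

'int_float'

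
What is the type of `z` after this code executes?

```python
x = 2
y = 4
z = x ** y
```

positive int ** positive int = int

int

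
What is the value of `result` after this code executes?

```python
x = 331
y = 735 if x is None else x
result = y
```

x = 331; y = 331; result = 331

331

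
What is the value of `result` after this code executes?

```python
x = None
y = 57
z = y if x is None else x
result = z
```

x = None; y = 57; z = 57; result = 57

57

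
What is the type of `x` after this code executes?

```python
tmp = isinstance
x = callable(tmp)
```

callable() returns bool

bool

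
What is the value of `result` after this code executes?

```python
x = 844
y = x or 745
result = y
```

x = 844; y = 844; result = 844

844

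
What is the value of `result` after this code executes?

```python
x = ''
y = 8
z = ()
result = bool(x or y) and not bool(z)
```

x = ''; y = 8; z = (); result = True

True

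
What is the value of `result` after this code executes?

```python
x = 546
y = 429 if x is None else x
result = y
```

x = 546; y = 546; result = 546

546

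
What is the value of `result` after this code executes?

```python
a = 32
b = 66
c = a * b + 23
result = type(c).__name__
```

a is int; b is int; c is int; result = 'int'

'int'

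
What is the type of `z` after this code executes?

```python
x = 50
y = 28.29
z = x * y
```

int * float = float

float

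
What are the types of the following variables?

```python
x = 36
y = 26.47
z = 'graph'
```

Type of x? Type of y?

x is assigned a bare integer (no decimal point), so it is an int; y is assigned a number with a decimal point, so it is a float

int, float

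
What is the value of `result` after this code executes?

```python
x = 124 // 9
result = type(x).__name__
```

x is int; result = 'int'

'int'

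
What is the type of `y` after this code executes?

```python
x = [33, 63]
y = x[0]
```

Indexing list[int] returns int

int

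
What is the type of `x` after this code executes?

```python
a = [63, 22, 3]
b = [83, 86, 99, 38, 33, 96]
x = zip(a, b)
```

zip() returns a zip object

zip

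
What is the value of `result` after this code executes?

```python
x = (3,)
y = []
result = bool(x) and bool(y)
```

x = (3,); y = []; result = False

False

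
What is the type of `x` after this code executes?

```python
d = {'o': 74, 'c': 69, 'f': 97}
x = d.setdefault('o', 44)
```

dict.setdefault() returns the (existing or default) value

int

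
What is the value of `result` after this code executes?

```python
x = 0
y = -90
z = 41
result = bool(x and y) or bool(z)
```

x = 0; y = -90; z = 41; result = True

True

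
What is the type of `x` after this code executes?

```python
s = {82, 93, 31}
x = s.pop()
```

Popping from set[int] returns int

int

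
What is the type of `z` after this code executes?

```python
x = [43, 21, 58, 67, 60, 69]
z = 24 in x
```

'in' operator returns bool

bool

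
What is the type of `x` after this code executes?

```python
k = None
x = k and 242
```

'and' returns first falsy value (None)

NoneType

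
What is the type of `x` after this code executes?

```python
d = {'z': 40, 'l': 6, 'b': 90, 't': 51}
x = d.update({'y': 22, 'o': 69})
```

dict.update() returns None

NoneType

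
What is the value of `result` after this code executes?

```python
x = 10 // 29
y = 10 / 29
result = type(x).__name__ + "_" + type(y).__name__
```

x is int; y is float; result = 'int_float'

'int_float'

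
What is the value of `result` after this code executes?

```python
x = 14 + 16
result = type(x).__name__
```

x is int; result = 'int'

'int'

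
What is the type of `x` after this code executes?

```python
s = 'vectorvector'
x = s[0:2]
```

Slicing a str returns str

str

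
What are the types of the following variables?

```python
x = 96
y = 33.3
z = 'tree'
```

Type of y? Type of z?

y is assigned a number with a decimal point, so it is a float; z is assigned a quoted string literal, so it is a str

float, str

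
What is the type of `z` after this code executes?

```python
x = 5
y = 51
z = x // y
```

int // int = int

int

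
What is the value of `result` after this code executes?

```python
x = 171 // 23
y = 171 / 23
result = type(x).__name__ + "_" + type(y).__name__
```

x is int; y is float; result = 'int_float'

'int_float'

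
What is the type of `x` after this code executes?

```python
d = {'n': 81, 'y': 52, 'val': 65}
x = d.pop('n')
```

dict.pop() returns the value

int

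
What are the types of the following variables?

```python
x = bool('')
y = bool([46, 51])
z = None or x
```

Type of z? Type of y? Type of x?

None or bool returns the bool; bool() returns bool; bool() returns bool

bool, bool, bool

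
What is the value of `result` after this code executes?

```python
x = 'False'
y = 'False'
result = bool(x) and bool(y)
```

x = 'False'; y = 'False'; result = True

True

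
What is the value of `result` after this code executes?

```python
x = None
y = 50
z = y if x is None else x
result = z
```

x = None; y = 50; z = 50; result = 50

50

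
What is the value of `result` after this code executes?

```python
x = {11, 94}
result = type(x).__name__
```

x is set; result = 'set'

'set'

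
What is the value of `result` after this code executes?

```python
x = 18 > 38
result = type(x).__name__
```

x is bool; result = 'bool'

'bool'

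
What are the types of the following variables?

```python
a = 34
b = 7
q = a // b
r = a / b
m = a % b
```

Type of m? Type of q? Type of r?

% of ints returns int; // returns int; / returns float

int, int, float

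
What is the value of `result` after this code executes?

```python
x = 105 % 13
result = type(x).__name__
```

x is int; result = 'int'

'int'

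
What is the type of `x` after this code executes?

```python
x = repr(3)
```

repr() returns str

str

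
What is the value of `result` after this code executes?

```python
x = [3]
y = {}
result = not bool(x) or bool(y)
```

x = [3]; y = {}; result = False

False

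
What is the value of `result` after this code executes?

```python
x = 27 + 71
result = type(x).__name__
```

x is int; result = 'int'

'int'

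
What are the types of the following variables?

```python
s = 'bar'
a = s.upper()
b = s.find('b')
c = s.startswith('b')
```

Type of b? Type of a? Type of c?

find() returns int; upper() returns str; startswith() returns bool

int, str, bool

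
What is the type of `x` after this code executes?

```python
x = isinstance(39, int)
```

isinstance() returns bool

bool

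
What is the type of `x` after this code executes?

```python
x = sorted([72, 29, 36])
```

sorted() always returns list

list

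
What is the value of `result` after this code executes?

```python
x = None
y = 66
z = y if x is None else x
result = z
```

x = None; y = 66; z = 66; result = 66

66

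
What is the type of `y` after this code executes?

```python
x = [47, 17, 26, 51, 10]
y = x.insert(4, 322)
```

list.insert() returns None

NoneType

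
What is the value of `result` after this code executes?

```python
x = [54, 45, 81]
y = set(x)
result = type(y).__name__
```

x is list; y is set; result = 'set'

'set'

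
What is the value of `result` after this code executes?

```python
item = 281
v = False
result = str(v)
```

item = 281; v = False; result = 'False'

'False'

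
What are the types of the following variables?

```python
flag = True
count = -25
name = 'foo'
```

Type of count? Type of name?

count is assigned a bare integer (no decimal point), so it is an int; name is assigned a quoted string literal, so it is a str

int, str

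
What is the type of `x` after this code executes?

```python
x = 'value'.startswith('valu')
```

str.startswith() returns bool

bool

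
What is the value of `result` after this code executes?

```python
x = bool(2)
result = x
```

x = True; result = True

True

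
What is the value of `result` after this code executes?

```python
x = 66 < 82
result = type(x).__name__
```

x is bool; result = 'bool'

'bool'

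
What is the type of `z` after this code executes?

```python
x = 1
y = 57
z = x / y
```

int / int = float

float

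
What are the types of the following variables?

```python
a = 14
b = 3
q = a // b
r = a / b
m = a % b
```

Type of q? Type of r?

// returns int; / returns float

int, float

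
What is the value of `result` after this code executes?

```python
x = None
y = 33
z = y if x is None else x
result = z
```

x = None; y = 33; z = 33; result = 33

33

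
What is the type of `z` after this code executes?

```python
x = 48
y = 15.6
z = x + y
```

int + float = float

float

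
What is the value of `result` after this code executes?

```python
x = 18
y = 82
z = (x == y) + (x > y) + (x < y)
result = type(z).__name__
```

x is int; y is int; z is int; result = 'int'

'int'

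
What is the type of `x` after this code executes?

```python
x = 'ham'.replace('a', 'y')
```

str.replace() returns str

str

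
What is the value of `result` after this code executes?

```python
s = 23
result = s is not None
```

s = 23; result = True

True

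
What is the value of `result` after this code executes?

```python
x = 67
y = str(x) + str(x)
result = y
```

x = 67; y = '6767'; result = '6767'

'6767'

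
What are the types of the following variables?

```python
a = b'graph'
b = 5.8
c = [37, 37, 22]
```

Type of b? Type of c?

b is assigned a number with a decimal point, so it is a float; c is assigned a list literal (square brackets)

float, list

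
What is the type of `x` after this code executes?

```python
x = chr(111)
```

chr() returns str (single char)

str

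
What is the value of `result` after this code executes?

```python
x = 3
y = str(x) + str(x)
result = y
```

x = 3; y = '33'; result = '33'

'33'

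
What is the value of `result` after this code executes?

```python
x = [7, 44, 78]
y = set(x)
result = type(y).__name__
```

x is list; y is set; result = 'set'

'set'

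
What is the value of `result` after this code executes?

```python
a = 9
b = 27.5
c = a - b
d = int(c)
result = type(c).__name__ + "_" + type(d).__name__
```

a is int; b is float; c is float; d is int; result = 'float_int'

'float_int'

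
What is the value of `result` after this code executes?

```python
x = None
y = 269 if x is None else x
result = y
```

x = None; y = 269; result = 269

269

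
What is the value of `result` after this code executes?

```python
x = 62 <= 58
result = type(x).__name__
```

x is bool; result = 'bool'

'bool'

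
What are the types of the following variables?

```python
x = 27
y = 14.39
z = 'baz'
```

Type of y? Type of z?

y is assigned a number with a decimal point, so it is a float; z is assigned a quoted string literal, so it is a str

float, str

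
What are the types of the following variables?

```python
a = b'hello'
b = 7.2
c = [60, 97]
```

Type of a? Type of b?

a is assigned a bytes literal (b'...' prefix); b is assigned a number with a decimal point, so it is a float

bytes, float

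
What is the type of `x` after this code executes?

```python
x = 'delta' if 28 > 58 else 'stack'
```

Both branches of conditional are str

str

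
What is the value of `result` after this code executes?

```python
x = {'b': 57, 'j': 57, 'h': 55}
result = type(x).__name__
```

x is dict; result = 'dict'

'dict'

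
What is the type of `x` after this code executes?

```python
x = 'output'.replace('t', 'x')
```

str.replace() returns str

str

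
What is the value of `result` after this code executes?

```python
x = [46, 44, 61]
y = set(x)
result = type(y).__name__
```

x is list; y is set; result = 'set'

'set'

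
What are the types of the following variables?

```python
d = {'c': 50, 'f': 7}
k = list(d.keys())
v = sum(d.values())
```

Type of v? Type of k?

sum of ints is int; list() converts to list

int, list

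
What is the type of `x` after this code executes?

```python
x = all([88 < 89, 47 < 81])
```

all() returns bool

bool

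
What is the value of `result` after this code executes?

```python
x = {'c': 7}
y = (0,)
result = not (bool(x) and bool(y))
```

x = {'c': 7}; y = (0,); result = False

False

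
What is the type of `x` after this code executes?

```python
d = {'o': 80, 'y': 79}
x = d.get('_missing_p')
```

dict.get() returns None when key not found

NoneType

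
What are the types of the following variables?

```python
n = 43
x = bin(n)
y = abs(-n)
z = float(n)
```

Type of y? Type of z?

abs() of int returns int; float() returns float

int, float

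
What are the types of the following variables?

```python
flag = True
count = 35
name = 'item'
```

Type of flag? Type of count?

flag is assigned the constant True, which has type bool; count is assigned a bare integer (no decimal point), so it is an int

bool, int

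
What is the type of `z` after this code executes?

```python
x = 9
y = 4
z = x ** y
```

positive int ** positive int = int

int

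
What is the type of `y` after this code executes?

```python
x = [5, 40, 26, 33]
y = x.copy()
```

list.copy() returns list

list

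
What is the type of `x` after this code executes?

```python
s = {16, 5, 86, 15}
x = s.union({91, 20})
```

set.union() returns a new set

set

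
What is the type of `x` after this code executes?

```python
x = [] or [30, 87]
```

'or' returns first truthy value (list)

list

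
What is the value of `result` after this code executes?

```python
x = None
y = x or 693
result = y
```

x = None; y = 693; result = 693

693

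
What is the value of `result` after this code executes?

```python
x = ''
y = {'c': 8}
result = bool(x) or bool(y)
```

x = ''; y = {'c': 8}; result = True

True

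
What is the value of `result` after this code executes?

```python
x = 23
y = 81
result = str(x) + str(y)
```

x = 23; y = 81; result = '2381'

'2381'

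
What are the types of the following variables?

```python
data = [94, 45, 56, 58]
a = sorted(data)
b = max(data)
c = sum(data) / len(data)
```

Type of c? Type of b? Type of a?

int / int = float; max of ints returns int; sorted() returns list

float, int, list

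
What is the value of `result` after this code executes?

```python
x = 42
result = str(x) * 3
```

x = 42; result = '424242'

'424242'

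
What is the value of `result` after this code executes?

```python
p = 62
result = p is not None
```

p = 62; result = True

True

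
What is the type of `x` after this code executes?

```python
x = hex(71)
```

hex() returns str representation

str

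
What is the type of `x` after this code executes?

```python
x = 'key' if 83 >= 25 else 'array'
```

Both branches of conditional are str

str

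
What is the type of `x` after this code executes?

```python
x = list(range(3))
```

list(range()) returns list

list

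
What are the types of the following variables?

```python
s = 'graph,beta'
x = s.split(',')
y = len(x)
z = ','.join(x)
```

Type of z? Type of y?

str.join() returns str; len() returns int

str, int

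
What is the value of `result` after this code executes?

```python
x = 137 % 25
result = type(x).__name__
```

x is int; result = 'int'

'int'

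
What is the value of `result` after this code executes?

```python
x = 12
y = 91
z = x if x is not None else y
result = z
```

x = 12; y = 91; z = 12; result = 12

12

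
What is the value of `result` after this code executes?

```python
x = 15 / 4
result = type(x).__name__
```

x is float; result = 'float'

'float'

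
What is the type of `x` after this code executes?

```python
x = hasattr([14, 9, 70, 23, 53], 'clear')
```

hasattr() returns bool

bool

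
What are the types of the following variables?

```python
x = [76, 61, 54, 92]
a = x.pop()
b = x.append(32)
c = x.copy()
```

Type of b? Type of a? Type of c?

append() returns None; pop() returns element; copy() returns list

NoneType, int, list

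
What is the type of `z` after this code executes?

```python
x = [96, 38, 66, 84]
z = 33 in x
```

'in' operator returns bool

bool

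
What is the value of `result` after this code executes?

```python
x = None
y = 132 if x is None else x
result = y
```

x = None; y = 132; result = 132

132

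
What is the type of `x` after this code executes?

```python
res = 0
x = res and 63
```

'and' returns first falsy value (0 is int)

int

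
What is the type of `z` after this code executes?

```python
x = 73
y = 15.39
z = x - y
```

int - float = float

float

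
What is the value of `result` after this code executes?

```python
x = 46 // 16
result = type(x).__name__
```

x is int; result = 'int'

'int'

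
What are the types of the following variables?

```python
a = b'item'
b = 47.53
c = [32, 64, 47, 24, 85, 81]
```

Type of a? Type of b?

a is assigned a bytes literal (b'...' prefix); b is assigned a number with a decimal point, so it is a float

bytes, float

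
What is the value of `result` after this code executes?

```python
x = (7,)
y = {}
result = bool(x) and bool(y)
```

x = (7,); y = {}; result = False

False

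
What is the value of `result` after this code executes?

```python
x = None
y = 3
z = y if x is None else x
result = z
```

x = None; y = 3; z = 3; result = 3

3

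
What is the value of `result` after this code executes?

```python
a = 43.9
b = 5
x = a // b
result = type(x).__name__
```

a is float; b is int; x is float; result = 'float'

'float'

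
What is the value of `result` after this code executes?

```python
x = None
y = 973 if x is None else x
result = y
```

x = None; y = 973; result = 973

973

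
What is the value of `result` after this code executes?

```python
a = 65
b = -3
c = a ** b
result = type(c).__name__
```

a is int; b is int; c is float; result = 'float'

'float'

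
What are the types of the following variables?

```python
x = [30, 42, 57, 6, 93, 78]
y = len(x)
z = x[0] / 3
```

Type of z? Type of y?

int / int = float; len() returns int

float, int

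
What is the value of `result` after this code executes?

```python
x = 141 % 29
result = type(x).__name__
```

x is int; result = 'int'

'int'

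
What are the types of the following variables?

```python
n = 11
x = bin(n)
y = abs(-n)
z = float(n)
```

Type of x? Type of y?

bin() returns str; abs() of int returns int

str, int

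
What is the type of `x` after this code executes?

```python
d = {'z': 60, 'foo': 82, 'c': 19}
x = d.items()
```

dict.items() returns dict_items view

dict_items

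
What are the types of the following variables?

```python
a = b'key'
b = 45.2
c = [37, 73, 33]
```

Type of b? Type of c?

b is assigned a number with a decimal point, so it is a float; c is assigned a list literal (square brackets)

float, list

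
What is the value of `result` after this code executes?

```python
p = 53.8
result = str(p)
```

p = 53.8; result = '53.8'

'53.8'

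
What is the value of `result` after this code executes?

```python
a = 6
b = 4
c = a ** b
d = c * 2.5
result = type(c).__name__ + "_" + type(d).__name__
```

a is int; b is int; c is int; d is float; result = 'int_float'

'int_float'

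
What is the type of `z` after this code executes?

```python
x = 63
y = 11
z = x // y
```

int // int = int

int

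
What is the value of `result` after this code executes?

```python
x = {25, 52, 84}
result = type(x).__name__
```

x is set; result = 'set'

'set'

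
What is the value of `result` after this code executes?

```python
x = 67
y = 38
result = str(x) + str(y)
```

x = 67; y = 38; result = '6738'

'6738'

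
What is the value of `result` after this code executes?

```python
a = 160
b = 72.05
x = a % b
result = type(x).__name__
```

a is int; b is float; x is float; result = 'float'

'float'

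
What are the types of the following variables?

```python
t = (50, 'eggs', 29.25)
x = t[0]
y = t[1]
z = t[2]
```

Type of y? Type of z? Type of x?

tuple[1] is str; tuple[2] is float; tuple[0] is int

str, float, int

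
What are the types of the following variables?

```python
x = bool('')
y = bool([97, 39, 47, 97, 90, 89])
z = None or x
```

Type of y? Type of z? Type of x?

bool() returns bool; None or bool returns the bool; bool() returns bool

bool, bool, bool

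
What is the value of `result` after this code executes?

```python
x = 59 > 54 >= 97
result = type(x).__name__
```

x is bool; result = 'bool'

'bool'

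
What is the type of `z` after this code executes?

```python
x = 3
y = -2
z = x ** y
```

int ** negative = float

float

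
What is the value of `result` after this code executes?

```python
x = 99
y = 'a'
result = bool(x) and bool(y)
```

x = 99; y = 'a'; result = True

True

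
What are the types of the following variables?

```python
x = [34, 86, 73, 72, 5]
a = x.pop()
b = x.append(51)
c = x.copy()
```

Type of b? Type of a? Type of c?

append() returns None; pop() returns element; copy() returns list

NoneType, int, list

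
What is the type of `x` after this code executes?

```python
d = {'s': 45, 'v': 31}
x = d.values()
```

.values() returns dict_values view

dict_values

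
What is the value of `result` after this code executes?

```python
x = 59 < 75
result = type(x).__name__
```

x is bool; result = 'bool'

'bool'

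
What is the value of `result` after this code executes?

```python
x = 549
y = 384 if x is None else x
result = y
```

x = 549; y = 549; result = 549

549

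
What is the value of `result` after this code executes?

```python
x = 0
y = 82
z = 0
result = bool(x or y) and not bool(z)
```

x = 0; y = 82; z = 0; result = True

True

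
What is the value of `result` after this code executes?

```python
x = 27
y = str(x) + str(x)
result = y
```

x = 27; y = '2727'; result = '2727'

'2727'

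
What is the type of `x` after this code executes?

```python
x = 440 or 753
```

'or' returns first truthy value (int)

int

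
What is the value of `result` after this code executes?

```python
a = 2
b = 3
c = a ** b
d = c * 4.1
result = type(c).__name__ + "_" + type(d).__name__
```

a is int; b is int; c is int; d is float; result = 'int_float'

'int_float'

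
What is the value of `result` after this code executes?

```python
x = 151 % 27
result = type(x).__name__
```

x is int; result = 'int'

'int'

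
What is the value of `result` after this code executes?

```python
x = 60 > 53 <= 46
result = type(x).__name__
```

x is bool; result = 'bool'

'bool'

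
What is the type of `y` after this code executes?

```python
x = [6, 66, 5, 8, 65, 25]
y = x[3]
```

Indexing list[int] returns int

int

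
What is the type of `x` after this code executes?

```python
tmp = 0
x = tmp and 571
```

'and' returns first falsy value (0 is int)

int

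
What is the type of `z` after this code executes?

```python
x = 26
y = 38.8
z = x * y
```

int * float = float

float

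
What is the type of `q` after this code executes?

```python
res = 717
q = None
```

None has type NoneType

NoneType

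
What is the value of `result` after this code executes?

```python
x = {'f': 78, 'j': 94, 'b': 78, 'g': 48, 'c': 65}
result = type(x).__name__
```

x is dict; result = 'dict'

'dict'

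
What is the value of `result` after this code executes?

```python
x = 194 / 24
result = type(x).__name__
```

x is float; result = 'float'

'float'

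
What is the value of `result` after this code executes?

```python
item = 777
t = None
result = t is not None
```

item = 777; t = None; result = False

False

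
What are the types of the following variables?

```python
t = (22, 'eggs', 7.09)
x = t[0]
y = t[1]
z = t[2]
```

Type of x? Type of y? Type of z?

tuple[0] is int; tuple[1] is str; tuple[2] is float

int, str, float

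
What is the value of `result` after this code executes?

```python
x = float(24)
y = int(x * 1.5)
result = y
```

x = 24.0; y = 36; result = 36

36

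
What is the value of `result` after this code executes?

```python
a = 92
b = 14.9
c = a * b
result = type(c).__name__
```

a is int; b is float; c is float; result = 'float'

'float'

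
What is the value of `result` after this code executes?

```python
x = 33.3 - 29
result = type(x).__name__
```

x is float; result = 'float'

'float'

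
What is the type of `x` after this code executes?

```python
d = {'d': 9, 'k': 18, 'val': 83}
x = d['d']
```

Accessing dict[str, int] with str key returns int

int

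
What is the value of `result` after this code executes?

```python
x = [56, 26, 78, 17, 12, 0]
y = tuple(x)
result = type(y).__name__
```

x is list; y is tuple; result = 'tuple'

'tuple'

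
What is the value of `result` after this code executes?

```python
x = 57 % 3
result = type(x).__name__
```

x is int; result = 'int'

'int'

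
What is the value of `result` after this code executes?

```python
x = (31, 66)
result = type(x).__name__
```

x is tuple; result = 'tuple'

'tuple'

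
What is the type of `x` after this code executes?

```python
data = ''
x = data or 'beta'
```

'or' returns first truthy value (str)

str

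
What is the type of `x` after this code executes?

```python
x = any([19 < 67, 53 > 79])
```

any() returns bool

bool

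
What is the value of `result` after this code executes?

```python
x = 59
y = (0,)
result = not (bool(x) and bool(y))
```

x = 59; y = (0,); result = False

False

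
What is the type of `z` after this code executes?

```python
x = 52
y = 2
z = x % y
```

int % int = int

int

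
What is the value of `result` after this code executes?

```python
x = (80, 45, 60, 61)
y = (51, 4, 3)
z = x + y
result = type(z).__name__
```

x is tuple; y is tuple; z is tuple; result = 'tuple'

'tuple'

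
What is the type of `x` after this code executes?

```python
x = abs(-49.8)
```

abs() of float returns float

float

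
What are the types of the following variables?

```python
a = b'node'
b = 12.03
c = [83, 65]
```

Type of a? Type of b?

a is assigned a bytes literal (b'...' prefix); b is assigned a number with a decimal point, so it is a float

bytes, float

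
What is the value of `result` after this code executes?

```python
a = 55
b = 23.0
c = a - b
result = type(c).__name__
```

a is int; b is float; c is float; result = 'float'

'float'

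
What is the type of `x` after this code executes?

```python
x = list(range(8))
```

list(range()) returns list

list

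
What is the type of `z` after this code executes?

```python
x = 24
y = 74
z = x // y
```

int // int = int

int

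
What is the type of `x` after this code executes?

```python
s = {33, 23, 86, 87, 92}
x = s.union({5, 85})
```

set.union() returns a new set

set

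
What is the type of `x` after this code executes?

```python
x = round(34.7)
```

round() with no decimal places returns int

int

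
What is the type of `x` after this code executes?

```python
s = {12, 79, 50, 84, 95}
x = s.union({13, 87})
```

set.union() returns a new set

set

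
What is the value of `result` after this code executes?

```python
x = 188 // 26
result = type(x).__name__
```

x is int; result = 'int'

'int'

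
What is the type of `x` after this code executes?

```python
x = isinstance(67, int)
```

isinstance() returns bool

bool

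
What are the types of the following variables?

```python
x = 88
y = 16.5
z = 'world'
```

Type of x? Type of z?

x is assigned a bare integer (no decimal point), so it is an int; z is assigned a quoted string literal, so it is a str

int, str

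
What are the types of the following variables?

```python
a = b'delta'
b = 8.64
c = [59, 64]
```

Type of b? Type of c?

b is assigned a number with a decimal point, so it is a float; c is assigned a list literal (square brackets)

float, list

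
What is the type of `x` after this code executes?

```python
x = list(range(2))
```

list(range()) returns list

list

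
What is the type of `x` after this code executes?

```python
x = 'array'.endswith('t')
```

str.endswith() returns bool

bool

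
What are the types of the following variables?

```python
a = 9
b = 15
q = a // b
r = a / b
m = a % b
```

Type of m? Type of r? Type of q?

% of ints returns int; / returns float; // returns int

int, float, int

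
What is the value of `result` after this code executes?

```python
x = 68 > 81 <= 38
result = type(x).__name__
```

x is bool; result = 'bool'

'bool'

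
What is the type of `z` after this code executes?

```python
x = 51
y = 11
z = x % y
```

int % int = int

int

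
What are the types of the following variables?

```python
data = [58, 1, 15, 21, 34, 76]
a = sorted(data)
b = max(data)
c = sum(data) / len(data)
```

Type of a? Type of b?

sorted() returns list; max of ints returns int

list, int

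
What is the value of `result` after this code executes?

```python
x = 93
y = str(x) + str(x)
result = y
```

x = 93; y = '9393'; result = '9393'

'9393'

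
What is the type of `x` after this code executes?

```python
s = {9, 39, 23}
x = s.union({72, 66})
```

set.union() returns a new set

set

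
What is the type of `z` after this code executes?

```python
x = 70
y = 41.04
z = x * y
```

int * float = float

float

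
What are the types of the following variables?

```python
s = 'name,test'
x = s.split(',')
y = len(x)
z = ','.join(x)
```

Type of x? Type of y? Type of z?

str.split() returns list; len() returns int; str.join() returns str

list, int, str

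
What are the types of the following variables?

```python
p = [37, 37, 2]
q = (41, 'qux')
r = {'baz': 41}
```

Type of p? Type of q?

p is assigned a list literal (square brackets); q is assigned a tuple (parenthesized, comma-separated values)

list, tuple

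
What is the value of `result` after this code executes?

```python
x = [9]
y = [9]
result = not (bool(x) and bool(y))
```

x = [9]; y = [9]; result = False

False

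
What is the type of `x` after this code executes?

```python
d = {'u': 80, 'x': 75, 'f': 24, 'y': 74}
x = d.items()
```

dict.items() returns dict_items view

dict_items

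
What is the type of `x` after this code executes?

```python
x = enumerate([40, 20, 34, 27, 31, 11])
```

enumerate() returns an enumerate object

enumerate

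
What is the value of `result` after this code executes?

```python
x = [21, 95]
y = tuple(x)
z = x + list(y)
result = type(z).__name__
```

x is list; y is tuple; z is list; result = 'list'

'list'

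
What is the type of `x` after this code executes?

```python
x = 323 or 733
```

'or' returns first truthy value (int)

int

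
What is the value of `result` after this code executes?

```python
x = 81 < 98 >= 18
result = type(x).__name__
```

x is bool; result = 'bool'

'bool'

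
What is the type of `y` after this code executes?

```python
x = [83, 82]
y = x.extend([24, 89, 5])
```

list.extend() returns None

NoneType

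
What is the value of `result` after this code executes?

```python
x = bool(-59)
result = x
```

x = True; result = True

True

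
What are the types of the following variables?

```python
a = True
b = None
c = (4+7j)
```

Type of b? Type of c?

b is assigned None, whose type is NoneType; c is assigned (4+7j), an int plus an imaginary literal (j suffix), which evaluates to complex

NoneType, complex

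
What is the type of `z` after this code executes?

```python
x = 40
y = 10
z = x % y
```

int % int = int

int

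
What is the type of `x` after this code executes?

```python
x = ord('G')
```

ord() returns int (code point)

int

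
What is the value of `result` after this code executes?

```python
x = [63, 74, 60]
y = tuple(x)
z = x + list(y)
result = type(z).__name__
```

x is list; y is tuple; z is list; result = 'list'

'list'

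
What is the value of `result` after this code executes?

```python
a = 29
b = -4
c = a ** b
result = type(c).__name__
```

a is int; b is int; c is float; result = 'float'

'float'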